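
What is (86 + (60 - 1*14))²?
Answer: 17424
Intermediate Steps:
(86 + (60 - 1*14))² = (86 + (60 - 14))² = (86 + 46)² = 132² = 17424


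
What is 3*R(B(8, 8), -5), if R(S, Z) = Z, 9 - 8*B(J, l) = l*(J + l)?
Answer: -15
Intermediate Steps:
B(J, l) = 9/8 - l*(J + l)/8
3*R(B(8, 8), -5) = 3*(-5) = -15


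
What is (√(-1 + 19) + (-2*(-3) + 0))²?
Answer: 54 + 36*√2 ≈ 104.91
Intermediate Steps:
(√(-1 + 19) + (-2*(-3) + 0))² = (√18 + (6 + 0))² = (3*√2 + 6)² = (6 + 3*√2)²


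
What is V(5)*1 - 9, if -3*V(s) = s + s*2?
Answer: -14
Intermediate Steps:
V(s) = -s (V(s) = -(s + s*2)/3 = -(s + 2*s)/3 = -s)
V(5)*1 - 9 = -1*5*1 - 9 = -5*1 - 9 = -5 - 9 = -14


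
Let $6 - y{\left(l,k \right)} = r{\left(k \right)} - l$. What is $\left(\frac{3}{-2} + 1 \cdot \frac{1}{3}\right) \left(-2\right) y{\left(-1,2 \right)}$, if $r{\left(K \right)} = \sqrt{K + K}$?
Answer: $7$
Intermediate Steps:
$r{\left(K \right)} = \sqrt{2} \sqrt{K}$ ($r{\left(K \right)} = \sqrt{2 K} = \sqrt{2} \sqrt{K}$)
$y{\left(l,k \right)} = 6 + l - \sqrt{2} \sqrt{k}$ ($y{\left(l,k \right)} = 6 - \left(\sqrt{2} \sqrt{k} - l\right) = 6 - \left(- l + \sqrt{2} \sqrt{k}\right) = 6 + l - \sqrt{2} \sqrt{k}$)
$\left(\frac{3}{-2} + 1 \cdot \frac{1}{3}\right) \left(-2\right) y{\left(-1,2 \right)} = \left(\frac{3}{-2} + 1 \cdot \frac{1}{3}\right) \left(-2\right) \left(6 - 1 - \sqrt{2} \sqrt{2}\right) = \left(3 \left(- \frac{1}{2}\right) + 1 \cdot \frac{1}{3}\right) \left(-2\right) \left(6 - 1 - 2\right) = \left(- \frac{3}{2} + \frac{1}{3}\right) \left(-2\right) 3 = \left(- \frac{7}{6}\right) \left(-2\right) 3 = \frac{7}{3} \cdot 3 = 7$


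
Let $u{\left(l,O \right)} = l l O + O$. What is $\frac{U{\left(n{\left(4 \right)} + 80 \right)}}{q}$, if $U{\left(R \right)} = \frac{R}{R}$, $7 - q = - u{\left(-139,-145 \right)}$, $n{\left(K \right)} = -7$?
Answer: $- \frac{1}{2801683} \approx -3.5693 \cdot 10^{-7}$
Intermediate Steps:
$u{\left(l,O \right)} = O + O l^{2}$ ($u{\left(l,O \right)} = l^{2} O + O = O l^{2} + O = O + O l^{2}$)
$q = -2801683$ ($q = 7 - - \left(-145\right) \left(1 + \left(-139\right)^{2}\right) = 7 - - \left(-145\right) \left(1 + 19321\right) = 7 - - \left(-145\right) 19322 = 7 - \left(-1\right) \left(-2801690\right) = 7 - 2801690 = -2801683$)
$U{\left(R \right)} = 1$
$\frac{U{\left(n{\left(4 \right)} + 80 \right)}}{q} = 1 \frac{1}{-2801683} = 1 \left(- \frac{1}{2801683}\right) = - \frac{1}{2801683}$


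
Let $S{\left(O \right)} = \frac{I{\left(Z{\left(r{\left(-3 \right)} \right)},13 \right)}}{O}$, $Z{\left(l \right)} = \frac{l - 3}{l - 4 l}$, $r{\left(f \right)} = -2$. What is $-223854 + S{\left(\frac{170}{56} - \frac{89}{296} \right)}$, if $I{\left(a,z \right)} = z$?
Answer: $- \frac{1268553682}{5667} \approx -2.2385 \cdot 10^{5}$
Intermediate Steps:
$Z{\left(l \right)} = - \frac{-3 + l}{3 l}$ ($Z{\left(l \right)} = \frac{-3 + l}{\left(-3\right) l} = \left(-3 + l\right) \left(- \frac{1}{3 l}\right) = - \frac{-3 + l}{3 l}$)
$S{\left(O \right)} = \frac{13}{O}$
$-223854 + S{\left(\frac{170}{56} - \frac{89}{296} \right)} = -223854 + \frac{13}{\frac{170}{56} - \frac{89}{296}} = -223854 + \frac{13}{170 \cdot \frac{1}{56} - \frac{89}{296}} = -223854 + \frac{13}{\frac{85}{28} - \frac{89}{296}} = -223854 + \frac{13}{\frac{5667}{2072}} = -223854 + 13 \cdot \frac{2072}{5667} = -223854 + \frac{26936}{5667} = - \frac{1268553682}{5667}$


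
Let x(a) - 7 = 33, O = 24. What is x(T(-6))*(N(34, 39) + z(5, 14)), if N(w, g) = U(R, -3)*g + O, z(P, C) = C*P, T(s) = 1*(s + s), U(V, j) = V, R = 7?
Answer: 14680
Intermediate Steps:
T(s) = 2*s (T(s) = 1*(2*s) = 2*s)
x(a) = 40 (x(a) = 7 + 33 = 40)
N(w, g) = 24 + 7*g (N(w, g) = 7*g + 24 = 24 + 7*g)
x(T(-6))*(N(34, 39) + z(5, 14)) = 40*((24 + 7*39) + 14*5) = 40*((24 + 273) + 70) = 40*(297 + 70) = 40*367 = 14680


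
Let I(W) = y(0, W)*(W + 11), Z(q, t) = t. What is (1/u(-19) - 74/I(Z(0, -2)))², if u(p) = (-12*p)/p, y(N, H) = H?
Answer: 21025/1296 ≈ 16.223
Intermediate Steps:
I(W) = W*(11 + W) (I(W) = W*(W + 11) = W*(11 + W))
u(p) = -12
(1/u(-19) - 74/I(Z(0, -2)))² = (1/(-12) - 74*(-1/(2*(11 - 2))))² = (-1/12 - 74/((-2*9)))² = (-1/12 - 74/(-18))² = (-1/12 - 74*(-1/18))² = (-1/12 + 37/9)² = (145/36)² = 21025/1296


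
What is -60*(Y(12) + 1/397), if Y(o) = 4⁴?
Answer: -6097980/397 ≈ -15360.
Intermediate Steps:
Y(o) = 256
-60*(Y(12) + 1/397) = -60*(256 + 1/397) = -60*101633/397 = -6097980/397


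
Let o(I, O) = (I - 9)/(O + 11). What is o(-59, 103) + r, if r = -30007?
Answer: -1710433/57 ≈ -30008.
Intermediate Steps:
o(I, O) = (-9 + I)/(11 + O)
o(-59, 103) + r = (-9 - 59)/(11 + 103) - 30007 = -68/114 - 30007 = (1/114)*(-68) - 30007 = -34/57 - 30007 = -1710433/57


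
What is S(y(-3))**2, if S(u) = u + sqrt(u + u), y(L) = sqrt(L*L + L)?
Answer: (sqrt(6) + 2**(3/4)*3**(1/4))**2 ≈ 21.742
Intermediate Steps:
y(L) = sqrt(L + L**2) (y(L) = sqrt(L**2 + L) = sqrt(L + L**2))
S(u) = u + sqrt(2)*sqrt(u) (S(u) = u + sqrt(2*u) = u + sqrt(2)*sqrt(u))
S(y(-3))**2 = (sqrt(-3*(1 - 3)) + sqrt(2)*sqrt(sqrt(-3*(1 - 3))))**2 = (sqrt(-3*(-2)) + sqrt(2)*sqrt(sqrt(-3*(-2))))**2 = (sqrt(6) + sqrt(2)*sqrt(sqrt(6)))**2 = (sqrt(6) + sqrt(2)*6**(1/4))**2 = (sqrt(6) + 2**(3/4)*3**(1/4))**2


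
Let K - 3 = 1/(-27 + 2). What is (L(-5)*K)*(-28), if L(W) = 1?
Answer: -2072/25 ≈ -82.880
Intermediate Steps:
K = 74/25 (K = 3 + 1/(-27 + 2) = 3 + 1/(-25) = 3 - 1/25 = 74/25 ≈ 2.9600)
(L(-5)*K)*(-28) = (1*(74/25))*(-28) = (74/25)*(-28) = -2072/25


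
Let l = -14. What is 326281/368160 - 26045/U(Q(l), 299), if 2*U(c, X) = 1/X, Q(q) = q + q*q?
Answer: -5734058539319/368160 ≈ -1.5575e+7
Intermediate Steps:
Q(q) = q + q²
U(c, X) = 1/(2*X)
326281/368160 - 26045/U(Q(l), 299) = 326281/368160 - 26045/((½)/299) = 326281*(1/368160) - 26045/((½)*(1/299)) = 326281/368160 - 26045/1/598 = 326281/368160 - 26045*598 = 326281/368160 - 15574910 = -5734058539319/368160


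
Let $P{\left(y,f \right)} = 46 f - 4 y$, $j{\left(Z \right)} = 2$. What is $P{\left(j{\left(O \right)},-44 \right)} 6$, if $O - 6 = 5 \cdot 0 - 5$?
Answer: $-12192$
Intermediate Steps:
$O = 1$ ($O = 6 + \left(5 \cdot 0 - 5\right) = 6 + \left(0 - 5\right) = 6 - 5 = 1$)
$P{\left(y,f \right)} = - 4 y + 46 f$
$P{\left(j{\left(O \right)},-44 \right)} 6 = \left(\left(-4\right) 2 + 46 \left(-44\right)\right) 6 = \left(-8 - 2024\right) 6 = \left(-2032\right) 6 = -12192$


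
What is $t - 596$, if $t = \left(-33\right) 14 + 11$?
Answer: $-1047$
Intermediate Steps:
$t = -451$ ($t = -462 + 11 = -451$)
$t - 596 = -451 - 596 = -1047$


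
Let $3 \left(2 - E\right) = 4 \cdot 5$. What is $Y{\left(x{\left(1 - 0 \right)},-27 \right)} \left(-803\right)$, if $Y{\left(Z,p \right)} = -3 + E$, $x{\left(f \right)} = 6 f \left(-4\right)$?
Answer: $\frac{18469}{3} \approx 6156.3$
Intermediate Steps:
$E = - \frac{14}{3}$ ($E = 2 - \frac{4 \cdot 5}{3} = 2 - \frac{20}{3} = - \frac{14}{3} \approx -4.6667$)
$x{\left(f \right)} = - 24 f$
$Y{\left(Z,p \right)} = - \frac{23}{3}$ ($Y{\left(Z,p \right)} = -3 - \frac{14}{3} = - \frac{23}{3}$)
$Y{\left(x{\left(1 - 0 \right)},-27 \right)} \left(-803\right) = \left(- \frac{23}{3}\right) \left(-803\right) = \frac{18469}{3}$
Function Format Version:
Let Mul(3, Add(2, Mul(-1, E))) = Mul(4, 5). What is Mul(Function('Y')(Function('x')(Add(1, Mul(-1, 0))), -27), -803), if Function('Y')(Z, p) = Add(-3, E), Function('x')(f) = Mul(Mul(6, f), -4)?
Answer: Rational(18469, 3) ≈ 6156.3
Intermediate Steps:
E = Rational(-14, 3) (E = Add(2, Mul(Rational(-1, 3), Mul(4, 5))) = Add(2, Mul(Rational(-1, 3), 20)) = Add(2, Rational(-20, 3)) = Rational(-14, 3) ≈ -4.6667)
Function('x')(f) = Mul(-24, f)
Function('Y')(Z, p) = Rational(-23, 3) (Function('Y')(Z, p) = Add(-3, Rational(-14, 3)) = Rational(-23, 3))
Mul(Function('Y')(Function('x')(Add(1, Mul(-1, 0))), -27), -803) = Mul(Rational(-23, 3), -803) = Rational(18469, 3)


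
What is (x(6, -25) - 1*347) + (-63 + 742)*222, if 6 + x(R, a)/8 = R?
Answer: 150391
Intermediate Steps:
x(R, a) = -48 + 8*R
(x(6, -25) - 1*347) + (-63 + 742)*222 = ((-48 + 8*6) - 1*347) + (-63 + 742)*222 = ((-48 + 48) - 347) + 679*222 = (0 - 347) + 150738 = -347 + 150738 = 150391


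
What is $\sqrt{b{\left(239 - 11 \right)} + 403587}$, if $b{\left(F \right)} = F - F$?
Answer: $3 \sqrt{44843} \approx 635.29$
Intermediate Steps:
$b{\left(F \right)} = 0$
$\sqrt{b{\left(239 - 11 \right)} + 403587} = \sqrt{0 + 403587} = \sqrt{403587} = 3 \sqrt{44843}$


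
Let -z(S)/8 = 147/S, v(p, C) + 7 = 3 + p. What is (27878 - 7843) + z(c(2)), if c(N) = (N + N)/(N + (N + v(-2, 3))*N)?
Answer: 21799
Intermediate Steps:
v(p, C) = -4 + p (v(p, C) = -7 + (3 + p) = -4 + p)
c(N) = 2*N/(N + N*(-6 + N)) (c(N) = (N + N)/(N + (N + (-4 - 2))*N) = (2*N)/(N + (N - 6)*N) = (2*N)/(N + (-6 + N)*N) = (2*N)/(N + N*(-6 + N)) = 2*N/(N + N*(-6 + N)))
z(S) = -1176/S
(27878 - 7843) + z(c(2)) = (27878 - 7843) - 1176/(2/(-5 + 2)) = 20035 - 1176/(2/(-3)) = 20035 - 1176/(2*(-⅓)) = 20035 - 1176/(-⅔) = 20035 - 1176*(-3/2) = 20035 + 1764 = 21799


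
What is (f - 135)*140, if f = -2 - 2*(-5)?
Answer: -17780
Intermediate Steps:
f = 8 (f = -2 + 10 = 8)
(f - 135)*140 = (8 - 135)*140 = -127*140 = -17780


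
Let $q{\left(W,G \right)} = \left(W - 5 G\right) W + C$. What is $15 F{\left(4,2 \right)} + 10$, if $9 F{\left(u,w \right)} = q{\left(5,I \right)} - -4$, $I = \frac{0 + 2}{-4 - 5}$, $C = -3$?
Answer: $\frac{1690}{27} \approx 62.593$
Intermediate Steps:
$I = - \frac{2}{9}$ ($I = \frac{2}{-9} = 2 \left(- \frac{1}{9}\right) = - \frac{2}{9} \approx -0.22222$)
$q{\left(W,G \right)} = -3 + W \left(W - 5 G\right)$ ($q{\left(W,G \right)} = \left(W - 5 G\right) W - 3 = W \left(W - 5 G\right) - 3 = -3 + W \left(W - 5 G\right)$)
$F{\left(u,w \right)} = \frac{284}{81}$ ($F{\left(u,w \right)} = \frac{\left(-3 + 5^{2} - \left(- \frac{10}{9}\right) 5\right) - -4}{9} = \frac{\left(-3 + 25 + \frac{50}{9}\right) + 4}{9} = \frac{\frac{248}{9} + 4}{9} = \frac{1}{9} \cdot \frac{284}{9} = \frac{284}{81}$)
$15 F{\left(4,2 \right)} + 10 = 15 \cdot \frac{284}{81} + 10 = \frac{1420}{27} + 10 = \frac{1690}{27}$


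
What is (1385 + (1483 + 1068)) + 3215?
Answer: 7151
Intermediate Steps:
(1385 + (1483 + 1068)) + 3215 = (1385 + 2551) + 3215 = 3936 + 3215 = 7151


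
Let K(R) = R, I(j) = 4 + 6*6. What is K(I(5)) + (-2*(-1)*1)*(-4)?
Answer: 32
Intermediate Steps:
I(j) = 40 (I(j) = 4 + 36 = 40)
K(I(5)) + (-2*(-1)*1)*(-4) = 40 + (-2*(-1)*1)*(-4) = 40 + (2*1)*(-4) = 40 + 2*(-4) = 40 - 8 = 32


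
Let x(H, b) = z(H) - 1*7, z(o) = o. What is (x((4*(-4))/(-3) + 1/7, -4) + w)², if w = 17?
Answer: 105625/441 ≈ 239.51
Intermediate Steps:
x(H, b) = -7 + H (x(H, b) = H - 1*7 = H - 7 = -7 + H)
(x((4*(-4))/(-3) + 1/7, -4) + w)² = ((-7 + ((4*(-4))/(-3) + 1/7)) + 17)² = ((-7 + (-16*(-⅓) + 1*(⅐))) + 17)² = ((-7 + (16/3 + ⅐)) + 17)² = ((-7 + 115/21) + 17)² = (-32/21 + 17)² = (325/21)² = 105625/441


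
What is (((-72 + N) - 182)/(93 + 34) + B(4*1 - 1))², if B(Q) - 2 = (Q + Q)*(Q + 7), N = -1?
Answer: 58049161/16129 ≈ 3599.1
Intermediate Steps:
B(Q) = 2 + 2*Q*(7 + Q) (B(Q) = 2 + (Q + Q)*(Q + 7) = 2 + (2*Q)*(7 + Q) = 2 + 2*Q*(7 + Q))
(((-72 + N) - 182)/(93 + 34) + B(4*1 - 1))² = (((-72 - 1) - 182)/(93 + 34) + (2 + 2*(4*1 - 1)² + 14*(4*1 - 1)))² = ((-73 - 182)/127 + (2 + 2*(4 - 1)² + 14*(4 - 1)))² = (-255*1/127 + (2 + 2*3² + 14*3))² = (-255/127 + (2 + 2*9 + 42))² = (-255/127 + (2 + 18 + 42))² = (-255/127 + 62)² = (7619/127)² = 58049161/16129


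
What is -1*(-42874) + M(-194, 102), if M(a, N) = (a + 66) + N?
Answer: 42848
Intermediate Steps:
M(a, N) = 66 + N + a (M(a, N) = (66 + a) + N = 66 + N + a)
-1*(-42874) + M(-194, 102) = -1*(-42874) + (66 + 102 - 194) = 42874 - 26 = 42848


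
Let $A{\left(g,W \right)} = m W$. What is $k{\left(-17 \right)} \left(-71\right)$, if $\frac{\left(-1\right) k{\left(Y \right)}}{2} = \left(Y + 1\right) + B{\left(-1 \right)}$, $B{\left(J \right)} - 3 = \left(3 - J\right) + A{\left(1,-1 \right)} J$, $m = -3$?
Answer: $-1704$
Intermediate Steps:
$A{\left(g,W \right)} = - 3 W$
$B{\left(J \right)} = 6 + 2 J$ ($B{\left(J \right)} = 3 - \left(-3 + J - \left(-3\right) \left(-1\right) J\right) = 3 + \left(\left(3 - J\right) + 3 J\right) = 3 + \left(3 + 2 J\right) = 6 + 2 J$)
$k{\left(Y \right)} = -10 - 2 Y$ ($k{\left(Y \right)} = - 2 \left(\left(Y + 1\right) + \left(6 + 2 \left(-1\right)\right)\right) = - 2 \left(\left(1 + Y\right) + \left(6 - 2\right)\right) = - 2 \left(\left(1 + Y\right) + 4\right) = - 2 \left(5 + Y\right) = -10 - 2 Y$)
$k{\left(-17 \right)} \left(-71\right) = \left(-10 - -34\right) \left(-71\right) = \left(-10 + 34\right) \left(-71\right) = 24 \left(-71\right) = -1704$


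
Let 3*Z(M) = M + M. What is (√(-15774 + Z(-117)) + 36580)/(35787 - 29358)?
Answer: 36580/6429 + 2*I*√3963/6429 ≈ 5.6898 + 0.019584*I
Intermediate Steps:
Z(M) = 2*M/3 (Z(M) = (M + M)/3 = (2*M)/3 = 2*M/3)
(√(-15774 + Z(-117)) + 36580)/(35787 - 29358) = (√(-15774 + (⅔)*(-117)) + 36580)/(35787 - 29358) = (√(-15774 - 78) + 36580)/6429 = (√(-15852) + 36580)*(1/6429) = (2*I*√3963 + 36580)*(1/6429) = (36580 + 2*I*√3963)*(1/6429) = 36580/6429 + 2*I*√3963/6429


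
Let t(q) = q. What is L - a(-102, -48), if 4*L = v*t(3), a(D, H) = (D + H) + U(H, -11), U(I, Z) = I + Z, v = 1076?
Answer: 1016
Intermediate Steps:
a(D, H) = -11 + D + 2*H (a(D, H) = (D + H) + (H - 11) = (D + H) + (-11 + H) = -11 + D + 2*H)
L = 807 (L = (1076*3)/4 = (¼)*3228 = 807)
L - a(-102, -48) = 807 - (-11 - 102 + 2*(-48)) = 807 - (-11 - 102 - 96) = 807 - 1*(-209) = 807 + 209 = 1016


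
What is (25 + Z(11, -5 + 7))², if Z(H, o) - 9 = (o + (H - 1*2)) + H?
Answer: 3136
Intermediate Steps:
Z(H, o) = 7 + o + 2*H (Z(H, o) = 9 + ((o + (H - 1*2)) + H) = 9 + ((o + (H - 2)) + H) = 9 + ((o + (-2 + H)) + H) = 9 + ((-2 + H + o) + H) = 9 + (-2 + o + 2*H) = 7 + o + 2*H)
(25 + Z(11, -5 + 7))² = (25 + (7 + (-5 + 7) + 2*11))² = (25 + (7 + 2 + 22))² = (25 + 31)² = 56² = 3136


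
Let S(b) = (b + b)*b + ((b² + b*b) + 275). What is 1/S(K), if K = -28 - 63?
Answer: 1/33399 ≈ 2.9941e-5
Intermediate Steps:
K = -91
S(b) = 275 + 4*b² (S(b) = (2*b)*b + ((b² + b²) + 275) = 2*b² + (2*b² + 275) = 2*b² + (275 + 2*b²) = 275 + 4*b²)
1/S(K) = 1/(275 + 4*(-91)²) = 1/(275 + 4*8281) = 1/(275 + 33124) = 1/33399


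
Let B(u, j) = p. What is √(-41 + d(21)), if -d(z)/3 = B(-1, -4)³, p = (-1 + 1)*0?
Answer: I*√41 ≈ 6.4031*I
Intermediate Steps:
p = 0 (p = 0*0 = 0)
B(u, j) = 0
d(z) = 0 (d(z) = -3*0³ = -3*0 = 0)
√(-41 + d(21)) = √(-41 + 0) = √(-41) = I*√41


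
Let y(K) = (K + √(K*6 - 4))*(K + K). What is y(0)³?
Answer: 0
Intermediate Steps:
y(K) = 2*K*(K + √(-4 + 6*K)) (y(K) = (K + √(6*K - 4))*(2*K) = (K + √(-4 + 6*K))*(2*K) = 2*K*(K + √(-4 + 6*K)))
y(0)³ = (2*0*(0 + √(-4 + 6*0)))³ = (2*0*(0 + √(-4 + 0)))³ = (2*0*(0 + √(-4)))³ = (2*0*(0 + 2*I))³ = (2*0*(2*I))³ = 0³ = 0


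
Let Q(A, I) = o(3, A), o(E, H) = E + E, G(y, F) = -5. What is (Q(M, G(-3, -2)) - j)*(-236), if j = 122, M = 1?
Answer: 27376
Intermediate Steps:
o(E, H) = 2*E
Q(A, I) = 6 (Q(A, I) = 2*3 = 6)
(Q(M, G(-3, -2)) - j)*(-236) = (6 - 1*122)*(-236) = (6 - 122)*(-236) = -116*(-236) = 27376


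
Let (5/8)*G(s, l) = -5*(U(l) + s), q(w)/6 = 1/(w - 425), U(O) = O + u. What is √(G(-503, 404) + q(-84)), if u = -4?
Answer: √213479690/509 ≈ 28.705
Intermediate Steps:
U(O) = -4 + O (U(O) = O - 4 = -4 + O)
q(w) = 6/(-425 + w) (q(w) = 6/(w - 425) = 6/(-425 + w))
G(s, l) = 32 - 8*l - 8*s (G(s, l) = 8*(-5*((-4 + l) + s))/5 = 8*(-5*(-4 + l + s))/5 = 8*(20 - 5*l - 5*s)/5 = 32 - 8*l - 8*s)
√(G(-503, 404) + q(-84)) = √((32 - 8*404 - 8*(-503)) + 6/(-425 - 84)) = √((32 - 3232 + 4024) + 6/(-509)) = √(824 + 6*(-1/509)) = √(824 - 6/509) = √(419410/509) = √213479690/509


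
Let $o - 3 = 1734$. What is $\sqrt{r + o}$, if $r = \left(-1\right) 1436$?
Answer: $\sqrt{301} \approx 17.349$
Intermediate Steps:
$r = -1436$
$o = 1737$ ($o = 3 + 1734 = 1737$)
$\sqrt{r + o} = \sqrt{-1436 + 1737} = \sqrt{301}$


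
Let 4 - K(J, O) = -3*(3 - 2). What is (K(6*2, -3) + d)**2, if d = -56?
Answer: 2401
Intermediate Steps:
K(J, O) = 7 (K(J, O) = 4 - (-3)*(3 - 2) = 4 - (-3) = 4 - 1*(-3) = 4 + 3 = 7)
(K(6*2, -3) + d)**2 = (7 - 56)**2 = (-49)**2 = 2401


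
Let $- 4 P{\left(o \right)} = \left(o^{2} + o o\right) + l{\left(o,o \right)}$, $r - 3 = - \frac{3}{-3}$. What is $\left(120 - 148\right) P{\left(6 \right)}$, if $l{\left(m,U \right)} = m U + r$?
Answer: $784$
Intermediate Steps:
$r = 4$ ($r = 3 - \frac{3}{-3} = 3 - -1 = 3 + 1 = 4$)
$l{\left(m,U \right)} = 4 + U m$ ($l{\left(m,U \right)} = m U + 4 = U m + 4 = 4 + U m$)
$P{\left(o \right)} = -1 - \frac{3 o^{2}}{4}$ ($P{\left(o \right)} = - \frac{\left(o^{2} + o o\right) + \left(4 + o o\right)}{4} = - \frac{\left(o^{2} + o^{2}\right) + \left(4 + o^{2}\right)}{4} = - \frac{2 o^{2} + \left(4 + o^{2}\right)}{4} = - \frac{4 + 3 o^{2}}{4} = -1 - \frac{3 o^{2}}{4}$)
$\left(120 - 148\right) P{\left(6 \right)} = \left(120 - 148\right) \left(-1 - \frac{3 \cdot 6^{2}}{4}\right) = - 28 \left(-1 - 27\right) = \left(-28\right) \left(-28\right) = 784$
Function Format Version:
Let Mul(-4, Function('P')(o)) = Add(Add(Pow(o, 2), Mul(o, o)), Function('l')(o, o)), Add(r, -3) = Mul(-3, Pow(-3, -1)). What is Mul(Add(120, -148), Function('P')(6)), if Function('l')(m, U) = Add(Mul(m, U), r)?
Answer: 784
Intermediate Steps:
r = 4 (r = Add(3, Mul(-3, Pow(-3, -1))) = Add(3, Mul(-3, Rational(-1, 3))) = Add(3, 1) = 4)
Function('l')(m, U) = Add(4, Mul(U, m)) (Function('l')(m, U) = Add(Mul(m, U), 4) = Add(Mul(U, m), 4) = Add(4, Mul(U, m)))
Function('P')(o) = Add(-1, Mul(Rational(-3, 4), Pow(o, 2))) (Function('P')(o) = Mul(Rational(-1, 4), Add(Add(Pow(o, 2), Mul(o, o)), Add(4, Mul(o, o)))) = Mul(Rational(-1, 4), Add(Add(Pow(o, 2), Pow(o, 2)), Add(4, Pow(o, 2)))) = Mul(Rational(-1, 4), Add(Mul(2, Pow(o, 2)), Add(4, Pow(o, 2)))) = Mul(Rational(-1, 4), Add(4, Mul(3, Pow(o, 2)))) = Add(-1, Mul(Rational(-3, 4), Pow(o, 2))))
Mul(Add(120, -148), Function('P')(6)) = Mul(Add(120, -148), Add(-1, Mul(Rational(-3, 4), Pow(6, 2)))) = Mul(-28, Add(-1, Mul(Rational(-3, 4), 36))) = Mul(-28, Add(-1, -27)) = Mul(-28, -28) = 784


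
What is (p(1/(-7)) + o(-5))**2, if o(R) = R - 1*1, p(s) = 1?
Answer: 25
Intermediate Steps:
o(R) = -1 + R (o(R) = R - 1 = -1 + R)
(p(1/(-7)) + o(-5))**2 = (1 + (-1 - 5))**2 = (1 - 6)**2 = (-5)**2 = 25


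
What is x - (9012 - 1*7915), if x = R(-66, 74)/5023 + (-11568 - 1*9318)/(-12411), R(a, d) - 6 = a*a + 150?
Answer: -22742189377/20780151 ≈ -1094.4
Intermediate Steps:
R(a, d) = 156 + a**2 (R(a, d) = 6 + (a*a + 150) = 6 + (a**2 + 150) = 6 + (150 + a**2) = 156 + a**2)
x = 53636270/20780151 (x = (156 + (-66)**2)/5023 + (-11568 - 1*9318)/(-12411) = (156 + 4356)*(1/5023) + (-11568 - 9318)*(-1/12411) = 4512*(1/5023) - 20886*(-1/12411) = 4512/5023 + 6962/4137 = 53636270/20780151 ≈ 2.5811)
x - (9012 - 1*7915) = 53636270/20780151 - (9012 - 1*7915) = 53636270/20780151 - (9012 - 7915) = 53636270/20780151 - 1*1097 = 53636270/20780151 - 1097 = -22742189377/20780151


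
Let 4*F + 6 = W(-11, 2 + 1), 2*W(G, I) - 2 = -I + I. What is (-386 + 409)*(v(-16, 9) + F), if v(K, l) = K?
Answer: -1587/4 ≈ -396.75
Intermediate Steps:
W(G, I) = 1 (W(G, I) = 1 + (-I + I)/2 = 1 + (1/2)*0 = 1 + 0 = 1)
F = -5/4 (F = -3/2 + (1/4)*1 = -3/2 + 1/4 = -5/4 ≈ -1.2500)
(-386 + 409)*(v(-16, 9) + F) = (-386 + 409)*(-16 - 5/4) = 23*(-69/4) = -1587/4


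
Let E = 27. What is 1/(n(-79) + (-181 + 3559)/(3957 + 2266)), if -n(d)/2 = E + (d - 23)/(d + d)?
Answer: -491617/26915202 ≈ -0.018265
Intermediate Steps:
n(d) = -54 - (-23 + d)/d (n(d) = -2*(27 + (d - 23)/(d + d)) = -2*(27 + (-23 + d)/((2*d))) = -2*(27 + (-23 + d)*(1/(2*d))) = -2*(27 + (-23 + d)/(2*d)) = -54 - (-23 + d)/d)
1/(n(-79) + (-181 + 3559)/(3957 + 2266)) = 1/((-55 + 23/(-79)) + (-181 + 3559)/(3957 + 2266)) = 1/((-55 + 23*(-1/79)) + 3378/6223) = 1/((-55 - 23/79) + 3378*(1/6223)) = 1/(-4368/79 + 3378/6223) = 1/(-26915202/491617) = -491617/26915202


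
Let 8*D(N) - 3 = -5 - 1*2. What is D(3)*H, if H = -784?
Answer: 392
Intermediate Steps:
D(N) = -½ (D(N) = 3/8 + (-5 - 1*2)/8 = 3/8 + (-5 - 2)/8 = 3/8 + (⅛)*(-7) = 3/8 - 7/8 = -½)
D(3)*H = -½*(-784) = 392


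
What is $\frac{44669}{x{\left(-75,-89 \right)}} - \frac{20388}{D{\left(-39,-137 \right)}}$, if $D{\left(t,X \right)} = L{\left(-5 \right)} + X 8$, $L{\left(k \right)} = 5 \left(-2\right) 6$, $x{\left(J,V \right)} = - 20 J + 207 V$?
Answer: $\frac{73347190}{4890747} \approx 14.997$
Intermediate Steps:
$L{\left(k \right)} = -60$ ($L{\left(k \right)} = \left(-10\right) 6 = -60$)
$D{\left(t,X \right)} = -60 + 8 X$ ($D{\left(t,X \right)} = -60 + X 8 = -60 + 8 X$)
$\frac{44669}{x{\left(-75,-89 \right)}} - \frac{20388}{D{\left(-39,-137 \right)}} = \frac{44669}{\left(-20\right) \left(-75\right) + 207 \left(-89\right)} - \frac{20388}{-60 + 8 \left(-137\right)} = \frac{44669}{1500 - 18423} - \frac{20388}{-60 - 1096} = \frac{44669}{-16923} - \frac{20388}{-1156} = 44669 \left(- \frac{1}{16923}\right) - - \frac{5097}{289} = - \frac{44669}{16923} + \frac{5097}{289} = \frac{73347190}{4890747}$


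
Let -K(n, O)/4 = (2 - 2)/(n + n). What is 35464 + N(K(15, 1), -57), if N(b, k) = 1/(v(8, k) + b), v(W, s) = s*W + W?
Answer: 15887871/448 ≈ 35464.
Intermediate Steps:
v(W, s) = W + W*s (v(W, s) = W*s + W = W + W*s)
K(n, O) = 0 (K(n, O) = -4*(2 - 2)/(n + n) = -0/(2*n) = -0*1/(2*n) = -4*0 = 0)
N(b, k) = 1/(8 + b + 8*k) (N(b, k) = 1/(8*(1 + k) + b) = 1/((8 + 8*k) + b) = 1/(8 + b + 8*k))
35464 + N(K(15, 1), -57) = 35464 + 1/(8 + 0 + 8*(-57)) = 35464 + 1/(8 + 0 - 456) = 35464 + 1/(-448) = 35464 - 1/448 = 15887871/448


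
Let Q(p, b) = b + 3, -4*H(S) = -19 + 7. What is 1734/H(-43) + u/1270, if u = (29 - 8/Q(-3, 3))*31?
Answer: 2204753/3810 ≈ 578.68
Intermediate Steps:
H(S) = 3 (H(S) = -(-19 + 7)/4 = -¼*(-12) = 3)
Q(p, b) = 3 + b
u = 2573/3 (u = (29 - 8/(3 + 3))*31 = (29 - 8/6)*31 = (29 - 8*⅙)*31 = (29 - 4/3)*31 = (83/3)*31 = 2573/3 ≈ 857.67)
1734/H(-43) + u/1270 = 1734/3 + (2573/3)/1270 = 1734*(⅓) + (2573/3)*(1/1270) = 578 + 2573/3810 = 2204753/3810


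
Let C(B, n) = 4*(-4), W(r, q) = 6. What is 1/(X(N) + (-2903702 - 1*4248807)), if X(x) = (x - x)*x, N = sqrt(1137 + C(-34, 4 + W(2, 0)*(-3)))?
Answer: -1/7152509 ≈ -1.3981e-7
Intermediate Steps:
C(B, n) = -16
N = sqrt(1121) (N = sqrt(1137 - 16) = sqrt(1121) ≈ 33.481)
X(x) = 0 (X(x) = 0*x = 0)
1/(X(N) + (-2903702 - 1*4248807)) = 1/(0 + (-2903702 - 1*4248807)) = 1/(0 + (-2903702 - 4248807)) = 1/(0 - 7152509) = 1/(-7152509) = -1/7152509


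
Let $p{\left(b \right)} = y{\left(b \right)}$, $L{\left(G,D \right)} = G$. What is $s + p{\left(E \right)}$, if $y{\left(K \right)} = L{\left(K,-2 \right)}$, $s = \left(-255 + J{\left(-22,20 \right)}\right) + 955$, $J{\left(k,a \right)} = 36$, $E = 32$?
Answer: $768$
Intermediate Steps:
$s = 736$ ($s = \left(-255 + 36\right) + 955 = -219 + 955 = 736$)
$y{\left(K \right)} = K$
$p{\left(b \right)} = b$
$s + p{\left(E \right)} = 736 + 32 = 768$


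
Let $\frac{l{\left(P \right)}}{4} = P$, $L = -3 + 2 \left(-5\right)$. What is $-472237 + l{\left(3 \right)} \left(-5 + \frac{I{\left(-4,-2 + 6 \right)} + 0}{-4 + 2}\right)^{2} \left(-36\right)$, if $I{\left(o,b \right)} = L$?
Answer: $-473209$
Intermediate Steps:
$L = -13$ ($L = -3 - 10 = -13$)
$l{\left(P \right)} = 4 P$
$I{\left(o,b \right)} = -13$
$-472237 + l{\left(3 \right)} \left(-5 + \frac{I{\left(-4,-2 + 6 \right)} + 0}{-4 + 2}\right)^{2} \left(-36\right) = -472237 + 4 \cdot 3 \left(-5 + \frac{-13 + 0}{-4 + 2}\right)^{2} \left(-36\right) = -472237 + 12 \left(-5 - \frac{13}{-2}\right)^{2} \left(-36\right) = -472237 + 12 \left(-5 - - \frac{13}{2}\right)^{2} \left(-36\right) = -472237 + 12 \left(-5 + \frac{13}{2}\right)^{2} \left(-36\right) = -472237 + 12 \left(\frac{3}{2}\right)^{2} \left(-36\right) = -472237 + 12 \cdot \frac{9}{4} \left(-36\right) = -472237 + 27 \left(-36\right) = -472237 - 972 = -473209$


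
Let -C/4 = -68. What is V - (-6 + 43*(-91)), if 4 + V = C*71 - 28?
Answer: 23199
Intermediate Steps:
C = 272 (C = -4*(-68) = 272)
V = 19280 (V = -4 + (272*71 - 28) = -4 + (19312 - 28) = -4 + 19284 = 19280)
V - (-6 + 43*(-91)) = 19280 - (-6 + 43*(-91)) = 19280 - (-6 - 3913) = 19280 - 1*(-3919) = 19280 + 3919 = 23199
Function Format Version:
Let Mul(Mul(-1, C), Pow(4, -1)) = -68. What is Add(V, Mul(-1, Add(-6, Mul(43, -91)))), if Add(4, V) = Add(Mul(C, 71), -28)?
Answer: 23199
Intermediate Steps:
C = 272 (C = Mul(-4, -68) = 272)
V = 19280 (V = Add(-4, Add(Mul(272, 71), -28)) = Add(-4, Add(19312, -28)) = Add(-4, 19284) = 19280)
Add(V, Mul(-1, Add(-6, Mul(43, -91)))) = Add(19280, Mul(-1, Add(-6, Mul(43, -91)))) = Add(19280, Mul(-1, Add(-6, -3913))) = Add(19280, Mul(-1, -3919)) = Add(19280, 3919) = 23199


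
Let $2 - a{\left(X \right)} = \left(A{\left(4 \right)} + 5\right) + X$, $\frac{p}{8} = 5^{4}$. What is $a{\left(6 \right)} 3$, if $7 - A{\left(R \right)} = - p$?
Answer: $-15048$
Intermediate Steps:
$p = 5000$ ($p = 8 \cdot 5^{4} = 8 \cdot 625 = 5000$)
$A{\left(R \right)} = 5007$ ($A{\left(R \right)} = 7 - \left(-1\right) 5000 = 7 - -5000 = 7 + 5000 = 5007$)
$a{\left(X \right)} = -5010 - X$ ($a{\left(X \right)} = 2 - \left(\left(5007 + 5\right) + X\right) = 2 - \left(5012 + X\right) = -5010 - X$)
$a{\left(6 \right)} 3 = \left(-5010 - 6\right) 3 = \left(-5016\right) 3 = -15048$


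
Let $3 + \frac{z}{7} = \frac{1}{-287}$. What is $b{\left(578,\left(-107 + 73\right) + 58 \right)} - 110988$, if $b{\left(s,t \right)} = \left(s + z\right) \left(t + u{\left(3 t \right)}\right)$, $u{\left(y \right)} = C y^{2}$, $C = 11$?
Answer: $\frac{1298197620}{41} \approx 3.1663 \cdot 10^{7}$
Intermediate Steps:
$z = - \frac{862}{41}$ ($z = -21 + \frac{7}{-287} = -21 + 7 \left(- \frac{1}{287}\right) = -21 - \frac{1}{41} = - \frac{862}{41} \approx -21.024$)
$u{\left(y \right)} = 11 y^{2}$
$b{\left(s,t \right)} = \left(- \frac{862}{41} + s\right) \left(t + 99 t^{2}\right)$ ($b{\left(s,t \right)} = \left(s - \frac{862}{41}\right) \left(t + 11 \left(3 t\right)^{2}\right) = \left(- \frac{862}{41} + s\right) \left(t + 11 \cdot 9 t^{2}\right) = \left(- \frac{862}{41} + s\right) \left(t + 99 t^{2}\right)$)
$b{\left(578,\left(-107 + 73\right) + 58 \right)} - 110988 = \frac{\left(\left(-107 + 73\right) + 58\right) \left(-862 - 85338 \left(\left(-107 + 73\right) + 58\right) + 41 \cdot 578 + 4059 \cdot 578 \left(\left(-107 + 73\right) + 58\right)\right)}{41} - 110988 = \frac{\left(-34 + 58\right) \left(-862 - 85338 \left(-34 + 58\right) + 23698 + 4059 \cdot 578 \left(-34 + 58\right)\right)}{41} - 110988 = \frac{1}{41} \cdot 24 \left(-862 - 2048112 + 23698 + 4059 \cdot 578 \cdot 24\right) - 110988 = \frac{1}{41} \cdot 24 \left(-862 - 2048112 + 23698 + 56306448\right) - 110988 = \frac{1}{41} \cdot 24 \cdot 54281172 - 110988 = \frac{1302748128}{41} - 110988 = \frac{1298197620}{41}$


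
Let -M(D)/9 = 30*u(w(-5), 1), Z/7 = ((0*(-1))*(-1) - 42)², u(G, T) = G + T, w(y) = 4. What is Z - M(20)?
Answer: 13698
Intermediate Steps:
Z = 12348 (Z = 7*((0*(-1))*(-1) - 42)² = 7*(0*(-1) - 42)² = 7*(0 - 42)² = 7*(-42)² = 7*1764 = 12348)
M(D) = -1350 (M(D) = -270*(4 + 1) = -270*5 = -9*150 = -1350)
Z - M(20) = 12348 - 1*(-1350) = 12348 + 1350 = 13698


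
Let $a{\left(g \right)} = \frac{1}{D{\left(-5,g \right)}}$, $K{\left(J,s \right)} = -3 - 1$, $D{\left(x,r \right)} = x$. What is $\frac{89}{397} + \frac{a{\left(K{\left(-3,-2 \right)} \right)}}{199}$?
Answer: $\frac{88158}{395015} \approx 0.22318$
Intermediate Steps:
$K{\left(J,s \right)} = -4$ ($K{\left(J,s \right)} = -3 - 1 = -4$)
$a{\left(g \right)} = - \frac{1}{5}$ ($a{\left(g \right)} = \frac{1}{-5} = - \frac{1}{5}$)
$\frac{89}{397} + \frac{a{\left(K{\left(-3,-2 \right)} \right)}}{199} = \frac{89}{397} - \frac{1}{5 \cdot 199} = 89 \cdot \frac{1}{397} - \frac{1}{995} = \frac{89}{397} - \frac{1}{995} = \frac{88158}{395015}$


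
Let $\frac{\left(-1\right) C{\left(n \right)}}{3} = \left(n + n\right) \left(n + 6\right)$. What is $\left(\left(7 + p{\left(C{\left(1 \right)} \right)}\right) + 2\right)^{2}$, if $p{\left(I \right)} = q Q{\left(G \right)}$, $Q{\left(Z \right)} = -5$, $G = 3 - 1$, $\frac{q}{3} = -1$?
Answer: $576$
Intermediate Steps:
$q = -3$ ($q = 3 \left(-1\right) = -3$)
$G = 2$ ($G = 3 - 1 = 2$)
$C{\left(n \right)} = - 6 n \left(6 + n\right)$ ($C{\left(n \right)} = - 3 \left(n + n\right) \left(n + 6\right) = - 3 \cdot 2 n \left(6 + n\right) = - 6 n \left(6 + n\right)$)
$p{\left(I \right)} = 15$ ($p{\left(I \right)} = \left(-3\right) \left(-5\right) = 15$)
$\left(\left(7 + p{\left(C{\left(1 \right)} \right)}\right) + 2\right)^{2} = \left(\left(7 + 15\right) + 2\right)^{2} = \left(22 + 2\right)^{2} = 24^{2} = 576$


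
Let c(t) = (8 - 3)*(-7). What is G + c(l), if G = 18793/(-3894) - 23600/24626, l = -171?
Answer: -1955486179/47946822 ≈ -40.784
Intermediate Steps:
c(t) = -35 (c(t) = 5*(-7) = -35)
G = -277347409/47946822 (G = 18793*(-1/3894) - 23600*1/24626 = -18793/3894 - 11800/12313 = -277347409/47946822 ≈ -5.7845)
G + c(l) = -277347409/47946822 - 35 = -1955486179/47946822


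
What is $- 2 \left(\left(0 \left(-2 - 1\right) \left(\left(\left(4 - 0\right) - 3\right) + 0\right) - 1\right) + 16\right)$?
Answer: $-30$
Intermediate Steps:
$- 2 \left(\left(0 \left(-2 - 1\right) \left(\left(\left(4 - 0\right) - 3\right) + 0\right) - 1\right) + 16\right) = - 2 \left(\left(0 \left(- 3 \left(\left(\left(4 + 0\right) - 3\right) + 0\right)\right) - 1\right) + 16\right) = - 2 \left(\left(0 \left(- 3 \left(\left(4 - 3\right) + 0\right)\right) - 1\right) + 16\right) = - 2 \left(\left(0 \left(- 3 \left(1 + 0\right)\right) - 1\right) + 16\right) = - 2 \left(\left(0 \left(\left(-3\right) 1\right) - 1\right) + 16\right) = - 2 \left(\left(0 \left(-3\right) - 1\right) + 16\right) = - 2 \left(\left(0 - 1\right) + 16\right) = - 2 \left(-1 + 16\right) = \left(-2\right) 15 = -30$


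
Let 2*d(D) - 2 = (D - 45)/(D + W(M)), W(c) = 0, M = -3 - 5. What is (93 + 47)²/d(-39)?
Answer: 254800/27 ≈ 9437.0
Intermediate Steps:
M = -8
d(D) = 1 + (-45 + D)/(2*D) (d(D) = 1 + ((D - 45)/(D + 0))/2 = 1 + ((-45 + D)/D)/2 = 1 + (-45 + D)/(2*D))
(93 + 47)²/d(-39) = (93 + 47)²/(((3/2)*(-15 - 39)/(-39))) = 140²/(((3/2)*(-1/39)*(-54))) = 19600/(27/13) = 19600*(13/27) = 254800/27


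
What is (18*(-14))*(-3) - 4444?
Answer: -3688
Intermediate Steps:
(18*(-14))*(-3) - 4444 = -252*(-3) - 4444 = 756 - 4444 = -3688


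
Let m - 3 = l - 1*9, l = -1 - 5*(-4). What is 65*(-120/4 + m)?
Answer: -1105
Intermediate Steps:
l = 19 (l = -1 + 20 = 19)
m = 13 (m = 3 + (19 - 1*9) = 3 + (19 - 9) = 3 + 10 = 13)
65*(-120/4 + m) = 65*(-120/4 + 13) = 65*(-120*¼ + 13) = 65*(-30 + 13) = 65*(-17) = -1105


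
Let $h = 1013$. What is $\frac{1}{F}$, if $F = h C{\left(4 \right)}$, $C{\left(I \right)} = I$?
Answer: $\frac{1}{4052} \approx 0.00024679$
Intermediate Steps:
$F = 4052$ ($F = 1013 \cdot 4 = 4052$)
$\frac{1}{F} = \frac{1}{4052}$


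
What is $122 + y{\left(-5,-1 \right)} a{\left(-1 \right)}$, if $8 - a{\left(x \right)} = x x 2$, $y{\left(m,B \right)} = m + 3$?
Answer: $110$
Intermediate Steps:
$y{\left(m,B \right)} = 3 + m$
$a{\left(x \right)} = 8 - 2 x^{2}$ ($a{\left(x \right)} = 8 - x x 2 = 8 - x^{2} \cdot 2 = 8 - 2 x^{2}$)
$122 + y{\left(-5,-1 \right)} a{\left(-1 \right)} = 122 + \left(3 - 5\right) \left(8 - 2 \left(-1\right)^{2}\right) = 122 - 2 \left(8 - 2\right) = 122 - 12 = 110$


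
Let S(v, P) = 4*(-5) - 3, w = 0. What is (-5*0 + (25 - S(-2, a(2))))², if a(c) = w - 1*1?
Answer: 2304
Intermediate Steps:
a(c) = -1 (a(c) = 0 - 1*1 = 0 - 1 = -1)
S(v, P) = -23 (S(v, P) = -20 - 3 = -23)
(-5*0 + (25 - S(-2, a(2))))² = (-5*0 + (25 - 1*(-23)))² = (0 + (25 + 23))² = (0 + 48)² = 48² = 2304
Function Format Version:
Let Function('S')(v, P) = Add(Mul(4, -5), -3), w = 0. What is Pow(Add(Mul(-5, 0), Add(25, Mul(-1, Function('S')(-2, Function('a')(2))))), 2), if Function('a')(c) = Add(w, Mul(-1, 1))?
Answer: 2304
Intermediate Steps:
Function('a')(c) = -1 (Function('a')(c) = Add(0, Mul(-1, 1)) = Add(0, -1) = -1)
Function('S')(v, P) = -23 (Function('S')(v, P) = Add(-20, -3) = -23)
Pow(Add(Mul(-5, 0), Add(25, Mul(-1, Function('S')(-2, Function('a')(2))))), 2) = Pow(Add(Mul(-5, 0), Add(25, Mul(-1, -23))), 2) = Pow(Add(0, Add(25, 23)), 2) = Pow(Add(0, 48), 2) = Pow(48, 2) = 2304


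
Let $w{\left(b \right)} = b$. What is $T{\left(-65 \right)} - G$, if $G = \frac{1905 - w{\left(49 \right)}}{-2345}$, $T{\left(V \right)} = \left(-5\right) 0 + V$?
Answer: $- \frac{150569}{2345} \approx -64.208$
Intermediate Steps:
$T{\left(V \right)} = V$ ($T{\left(V \right)} = 0 + V = V$)
$G = - \frac{1856}{2345}$ ($G = \frac{1905 - 49}{-2345} = \left(1905 - 49\right) \left(- \frac{1}{2345}\right) = 1856 \left(- \frac{1}{2345}\right) = - \frac{1856}{2345} \approx -0.79147$)
$T{\left(-65 \right)} - G = -65 - - \frac{1856}{2345} = -65 + \frac{1856}{2345} = - \frac{150569}{2345}$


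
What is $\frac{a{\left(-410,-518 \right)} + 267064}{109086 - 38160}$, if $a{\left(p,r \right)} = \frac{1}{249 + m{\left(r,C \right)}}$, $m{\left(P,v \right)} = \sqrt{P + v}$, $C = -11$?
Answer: $\frac{16699512169}{4435002780} - \frac{23 i}{4435002780} \approx 3.7654 - 5.186 \cdot 10^{-9} i$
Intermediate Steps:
$a{\left(p,r \right)} = \frac{1}{249 + \sqrt{-11 + r}}$ ($a{\left(p,r \right)} = \frac{1}{249 + \sqrt{r - 11}} = \frac{1}{249 + \sqrt{-11 + r}}$)
$\frac{a{\left(-410,-518 \right)} + 267064}{109086 - 38160} = \frac{\frac{1}{249 + \sqrt{-11 - 518}} + 267064}{109086 - 38160} = \frac{\frac{1}{249 + \sqrt{-529}} + 267064}{70926} = \left(\frac{1}{249 + 23 i} + 267064\right) \frac{1}{70926} = \left(\frac{249 - 23 i}{62530} + 267064\right) \frac{1}{70926} = \left(267064 + \frac{249 - 23 i}{62530}\right) \frac{1}{70926} = \frac{133532}{35463} + \frac{249 - 23 i}{4435002780}$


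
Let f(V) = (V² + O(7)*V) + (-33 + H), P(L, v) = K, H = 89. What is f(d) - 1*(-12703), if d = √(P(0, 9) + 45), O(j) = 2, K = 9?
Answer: 12813 + 6*√6 ≈ 12828.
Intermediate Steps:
P(L, v) = 9
d = 3*√6 (d = √(9 + 45) = √54 = 3*√6 ≈ 7.3485)
f(V) = 56 + V² + 2*V (f(V) = (V² + 2*V) + (-33 + 89) = (V² + 2*V) + 56 = 56 + V² + 2*V)
f(d) - 1*(-12703) = (56 + (3*√6)² + 2*(3*√6)) - 1*(-12703) = (56 + 54 + 6*√6) + 12703 = (110 + 6*√6) + 12703 = 12813 + 6*√6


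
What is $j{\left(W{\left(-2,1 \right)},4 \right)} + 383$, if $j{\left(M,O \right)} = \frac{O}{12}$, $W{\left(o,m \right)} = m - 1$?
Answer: $\frac{1150}{3} \approx 383.33$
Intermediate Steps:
$W{\left(o,m \right)} = -1 + m$
$j{\left(M,O \right)} = \frac{O}{12}$
$j{\left(W{\left(-2,1 \right)},4 \right)} + 383 = \frac{1}{12} \cdot 4 + 383 = \frac{1}{3} + 383 = \frac{1150}{3}$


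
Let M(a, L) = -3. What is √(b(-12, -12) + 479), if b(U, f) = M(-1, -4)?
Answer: 2*√119 ≈ 21.817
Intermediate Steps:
b(U, f) = -3
√(b(-12, -12) + 479) = √(-3 + 479) = √476 = 2*√119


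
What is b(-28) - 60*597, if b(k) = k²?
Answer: -35036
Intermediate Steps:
b(-28) - 60*597 = (-28)² - 60*597 = 784 - 1*35820 = 784 - 35820 = -35036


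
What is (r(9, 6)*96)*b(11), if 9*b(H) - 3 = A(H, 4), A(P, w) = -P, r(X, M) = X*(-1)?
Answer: 768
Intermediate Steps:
r(X, M) = -X
b(H) = ⅓ - H/9 (b(H) = ⅓ + (-H)/9 = ⅓ - H/9)
(r(9, 6)*96)*b(11) = (-1*9*96)*(⅓ - ⅑*11) = (-9*96)*(⅓ - 11/9) = -864*(-8/9) = 768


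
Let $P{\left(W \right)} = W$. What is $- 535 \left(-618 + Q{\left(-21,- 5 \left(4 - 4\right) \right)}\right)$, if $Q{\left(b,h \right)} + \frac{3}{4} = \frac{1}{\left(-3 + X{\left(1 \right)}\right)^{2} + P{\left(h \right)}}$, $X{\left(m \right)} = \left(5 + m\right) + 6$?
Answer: $\frac{107251985}{324} \approx 3.3102 \cdot 10^{5}$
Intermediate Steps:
$X{\left(m \right)} = 11 + m$
$Q{\left(b,h \right)} = - \frac{3}{4} + \frac{1}{81 + h}$ ($Q{\left(b,h \right)} = - \frac{3}{4} + \frac{1}{\left(-3 + \left(11 + 1\right)\right)^{2} + h} = - \frac{3}{4} + \frac{1}{\left(-3 + 12\right)^{2} + h} = - \frac{3}{4} + \frac{1}{9^{2} + h} = - \frac{3}{4} + \frac{1}{81 + h}$)
$- 535 \left(-618 + Q{\left(-21,- 5 \left(4 - 4\right) \right)}\right) = - 535 \left(-618 + \frac{-239 - 3 \left(- 5 \left(4 - 4\right)\right)}{4 \left(81 - 5 \left(4 - 4\right)\right)}\right) = - 535 \left(-618 + \frac{-239 - 3 \left(\left(-5\right) 0\right)}{4 \left(81 - 0\right)}\right) = - 535 \left(-618 + \frac{-239 - 0}{4 \left(81 + 0\right)}\right) = - 535 \left(-618 + \frac{-239 + 0}{4 \cdot 81}\right) = - 535 \left(-618 + \frac{1}{4} \cdot \frac{1}{81} \left(-239\right)\right) = - 535 \left(-618 - \frac{239}{324}\right) = \left(-535\right) \left(- \frac{200471}{324}\right) = \frac{107251985}{324}$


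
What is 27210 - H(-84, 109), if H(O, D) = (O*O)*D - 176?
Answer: -741718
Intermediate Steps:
H(O, D) = -176 + D*O**2 (H(O, D) = O**2*D - 176 = D*O**2 - 176 = -176 + D*O**2)
27210 - H(-84, 109) = 27210 - (-176 + 109*(-84)**2) = 27210 - (-176 + 109*7056) = 27210 - (-176 + 769104) = 27210 - 1*768928 = 27210 - 768928 = -741718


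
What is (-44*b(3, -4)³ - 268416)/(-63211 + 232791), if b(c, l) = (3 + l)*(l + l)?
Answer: -72736/42395 ≈ -1.7157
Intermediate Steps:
b(c, l) = 2*l*(3 + l) (b(c, l) = (3 + l)*(2*l) = 2*l*(3 + l))
(-44*b(3, -4)³ - 268416)/(-63211 + 232791) = (-44*(-512*(3 - 4)³) - 268416)/(-63211 + 232791) = (-44*(2*(-4)*(-1))³ - 268416)/169580 = (-44*8³ - 268416)*(1/169580) = (-44*512 - 268416)*(1/169580) = (-22528 - 268416)*(1/169580) = -290944*1/169580 = -72736/42395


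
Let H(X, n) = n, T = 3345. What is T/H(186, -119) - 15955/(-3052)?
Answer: -1187185/51884 ≈ -22.882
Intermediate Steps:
T/H(186, -119) - 15955/(-3052) = 3345/(-119) - 15955/(-3052) = 3345*(-1/119) - 15955*(-1/3052) = -3345/119 + 15955/3052 = -1187185/51884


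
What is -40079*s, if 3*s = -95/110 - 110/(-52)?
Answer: -551857/33 ≈ -16723.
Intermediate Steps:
s = 179/429 (s = (-95/110 - 110/(-52))/3 = (-95*1/110 - 110*(-1/52))/3 = (-19/22 + 55/26)/3 = (⅓)*(179/143) = 179/429 ≈ 0.41725)
-40079*s = -40079*179/429 = -551857/33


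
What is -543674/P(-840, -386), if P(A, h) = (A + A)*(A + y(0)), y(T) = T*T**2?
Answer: -271837/705600 ≈ -0.38526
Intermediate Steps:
y(T) = T**3
P(A, h) = 2*A**2 (P(A, h) = (A + A)*(A + 0**3) = (2*A)*(A + 0) = (2*A)*A = 2*A**2)
-543674/P(-840, -386) = -543674/(2*(-840)**2) = -543674/(2*705600) = -543674/1411200 = -543674*1/1411200 = -271837/705600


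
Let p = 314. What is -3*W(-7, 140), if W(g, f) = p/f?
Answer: -471/70 ≈ -6.7286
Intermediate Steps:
W(g, f) = 314/f
-3*W(-7, 140) = -942/140 = -3*157/70 = -471/70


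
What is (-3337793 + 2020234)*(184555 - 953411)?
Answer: 1013013142504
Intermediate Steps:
(-3337793 + 2020234)*(184555 - 953411) = -1317559*(-768856) = 1013013142504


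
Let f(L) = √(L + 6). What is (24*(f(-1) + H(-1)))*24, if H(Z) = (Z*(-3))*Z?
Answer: -1728 + 576*√5 ≈ -440.02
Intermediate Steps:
f(L) = √(6 + L)
H(Z) = -3*Z² (H(Z) = (-3*Z)*Z = -3*Z²)
(24*(f(-1) + H(-1)))*24 = (24*(√(6 - 1) - 3*(-1)²))*24 = (24*(√5 - 3*1))*24 = (24*(√5 - 3))*24 = (24*(-3 + √5))*24 = (-72 + 24*√5)*24 = -1728 + 576*√5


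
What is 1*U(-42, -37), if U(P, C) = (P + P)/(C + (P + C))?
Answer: 21/29 ≈ 0.72414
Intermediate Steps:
U(P, C) = 2*P/(P + 2*C) (U(P, C) = (2*P)/(C + (C + P)) = (2*P)/(P + 2*C) = 2*P/(P + 2*C))
1*U(-42, -37) = 1*(2*(-42)/(-42 + 2*(-37))) = 1*(2*(-42)/(-42 - 74)) = 1*(2*(-42)/(-116)) = 1*(2*(-42)*(-1/116)) = 1*(21/29) = 21/29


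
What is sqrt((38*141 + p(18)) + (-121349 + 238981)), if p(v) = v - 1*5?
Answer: 3*sqrt(13667) ≈ 350.72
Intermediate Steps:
p(v) = -5 + v (p(v) = v - 5 = -5 + v)
sqrt((38*141 + p(18)) + (-121349 + 238981)) = sqrt((38*141 + (-5 + 18)) + (-121349 + 238981)) = sqrt((5358 + 13) + 117632) = sqrt(5371 + 117632) = sqrt(123003) = 3*sqrt(13667)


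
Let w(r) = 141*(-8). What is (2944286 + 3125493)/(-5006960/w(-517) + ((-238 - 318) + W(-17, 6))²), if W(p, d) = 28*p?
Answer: 855838839/150794254 ≈ 5.6755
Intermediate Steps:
w(r) = -1128
(2944286 + 3125493)/(-5006960/w(-517) + ((-238 - 318) + W(-17, 6))²) = (2944286 + 3125493)/(-5006960/(-1128) + ((-238 - 318) + 28*(-17))²) = 6069779/(-5006960*(-1/1128) + (-556 - 476)²) = 6069779/(625870/141 + (-1032)²) = 6069779/(625870/141 + 1065024) = 6069779/(150794254/141) = 6069779*(141/150794254) = 855838839/150794254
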